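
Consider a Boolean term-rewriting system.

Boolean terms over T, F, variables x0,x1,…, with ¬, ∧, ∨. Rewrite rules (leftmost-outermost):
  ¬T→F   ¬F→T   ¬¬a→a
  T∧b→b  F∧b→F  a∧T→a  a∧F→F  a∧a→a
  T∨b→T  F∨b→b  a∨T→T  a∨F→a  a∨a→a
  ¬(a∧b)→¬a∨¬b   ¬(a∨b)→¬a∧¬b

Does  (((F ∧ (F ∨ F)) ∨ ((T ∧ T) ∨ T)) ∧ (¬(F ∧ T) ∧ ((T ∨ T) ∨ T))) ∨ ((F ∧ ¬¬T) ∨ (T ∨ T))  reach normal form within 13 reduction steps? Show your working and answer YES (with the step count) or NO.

  start: (((F ∧ (F ∨ F)) ∨ ((T ∧ T) ∨ T)) ∧ (¬(F ∧ T) ∧ ((T ∨ T) ∨ T))) ∨ ((F ∧ ¬¬T) ∨ (T ∨ T))
  [1] ((F ∨ ((T ∧ T) ∨ T)) ∧ (¬(F ∧ T) ∧ ((T ∨ T) ∨ T))) ∨ ((F ∧ ¬¬T) ∨ (T ∨ T))
  [2] (((T ∧ T) ∨ T) ∧ (¬(F ∧ T) ∧ ((T ∨ T) ∨ T))) ∨ ((F ∧ ¬¬T) ∨ (T ∨ T))
  [3] (T ∧ (¬(F ∧ T) ∧ ((T ∨ T) ∨ T))) ∨ ((F ∧ ¬¬T) ∨ (T ∨ T))
  [4] (¬(F ∧ T) ∧ ((T ∨ T) ∨ T)) ∨ ((F ∧ ¬¬T) ∨ (T ∨ T))
  [5] ((¬F ∨ ¬T) ∧ ((T ∨ T) ∨ T)) ∨ ((F ∧ ¬¬T) ∨ (T ∨ T))
  [6] ((T ∨ ¬T) ∧ ((T ∨ T) ∨ T)) ∨ ((F ∧ ¬¬T) ∨ (T ∨ T))
  [7] (T ∧ ((T ∨ T) ∨ T)) ∨ ((F ∧ ¬¬T) ∨ (T ∨ T))
  [8] ((T ∨ T) ∨ T) ∨ ((F ∧ ¬¬T) ∨ (T ∨ T))
  [9] T ∨ ((F ∧ ¬¬T) ∨ (T ∨ T))
  [10] T

Answer: YES — reaches normal form T in 10 ≤ 13 steps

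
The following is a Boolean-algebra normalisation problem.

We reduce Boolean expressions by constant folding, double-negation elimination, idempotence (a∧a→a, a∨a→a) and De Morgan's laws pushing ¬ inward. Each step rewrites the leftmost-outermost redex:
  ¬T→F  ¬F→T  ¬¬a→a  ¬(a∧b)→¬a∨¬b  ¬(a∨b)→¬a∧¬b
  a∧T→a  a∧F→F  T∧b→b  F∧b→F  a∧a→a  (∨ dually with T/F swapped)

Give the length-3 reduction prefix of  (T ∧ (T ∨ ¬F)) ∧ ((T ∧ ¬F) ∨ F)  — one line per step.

  start: (T ∧ (T ∨ ¬F)) ∧ ((T ∧ ¬F) ∨ F)
  step 1: (T ∨ ¬F) ∧ ((T ∧ ¬F) ∨ F)
  step 2: T ∧ ((T ∧ ¬F) ∨ F)
  step 3: (T ∧ ¬F) ∨ F

Answer: after 3 steps: (T ∧ ¬F) ∨ F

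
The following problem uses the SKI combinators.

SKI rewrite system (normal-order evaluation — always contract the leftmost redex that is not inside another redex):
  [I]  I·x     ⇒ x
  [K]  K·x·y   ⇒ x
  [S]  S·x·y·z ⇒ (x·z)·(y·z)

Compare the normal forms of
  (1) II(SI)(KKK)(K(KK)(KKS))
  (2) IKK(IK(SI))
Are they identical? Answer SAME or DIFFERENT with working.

Term A:
  start: II(SI)(KKK)(K(KK)(KKS))
  →1  I(SI)(KKK)(K(KK)(KKS))
  →2  SI(KKK)(K(KK)(KKS))
  →3  I(K(KK)(KKS))(KKK(K(KK)(KKS)))
  →4  K(KK)(KKS)(KKK(K(KK)(KKS)))
  →5  KK(KKK(K(KK)(KKS)))
  →6  K

Term B:
  start: IKK(IK(SI))
  →1  KK(IK(SI))
  →2  K

Answer: SAME — A ⇓ K, B ⇓ K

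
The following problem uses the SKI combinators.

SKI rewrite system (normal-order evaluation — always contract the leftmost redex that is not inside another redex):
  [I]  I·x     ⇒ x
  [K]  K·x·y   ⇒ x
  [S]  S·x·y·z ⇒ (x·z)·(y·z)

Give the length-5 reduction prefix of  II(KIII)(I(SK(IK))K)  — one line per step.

  start: II(KIII)(I(SK(IK))K)
  →1  I(KIII)(I(SK(IK))K)
  →2  KIII(I(SK(IK))K)
  →3  II(I(SK(IK))K)
  →4  I(I(SK(IK))K)
  →5  I(SK(IK))K

Answer: after 5 steps: I(SK(IK))K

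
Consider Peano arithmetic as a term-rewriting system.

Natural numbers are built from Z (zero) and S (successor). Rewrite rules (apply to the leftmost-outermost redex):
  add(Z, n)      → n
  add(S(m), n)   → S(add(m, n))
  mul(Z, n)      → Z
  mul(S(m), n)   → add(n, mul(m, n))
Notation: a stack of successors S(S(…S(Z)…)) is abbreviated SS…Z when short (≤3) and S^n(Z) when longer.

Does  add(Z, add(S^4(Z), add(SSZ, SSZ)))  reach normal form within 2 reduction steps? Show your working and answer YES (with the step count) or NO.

  start: add(Z, add(S^4(Z), add(SSZ, SSZ)))
  step 1: add(S^4(Z), add(SSZ, SSZ))
  step 2: S(add(SSSZ, add(SSZ, SSZ)))

Answer: NO — after 2 steps the term is S(add(SSSZ, add(SSZ, SSZ))), not yet normal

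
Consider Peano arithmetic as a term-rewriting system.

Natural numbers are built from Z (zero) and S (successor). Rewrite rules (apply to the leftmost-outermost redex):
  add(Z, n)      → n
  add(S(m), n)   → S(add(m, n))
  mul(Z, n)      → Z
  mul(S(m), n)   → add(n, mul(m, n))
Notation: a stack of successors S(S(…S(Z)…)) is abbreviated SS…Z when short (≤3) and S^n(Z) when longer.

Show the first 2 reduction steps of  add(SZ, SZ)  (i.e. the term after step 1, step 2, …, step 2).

Answer: after 2 steps: SSZ

Reduction:
  start: add(SZ, SZ)
  →1  S(add(Z, SZ))
  →2  SSZ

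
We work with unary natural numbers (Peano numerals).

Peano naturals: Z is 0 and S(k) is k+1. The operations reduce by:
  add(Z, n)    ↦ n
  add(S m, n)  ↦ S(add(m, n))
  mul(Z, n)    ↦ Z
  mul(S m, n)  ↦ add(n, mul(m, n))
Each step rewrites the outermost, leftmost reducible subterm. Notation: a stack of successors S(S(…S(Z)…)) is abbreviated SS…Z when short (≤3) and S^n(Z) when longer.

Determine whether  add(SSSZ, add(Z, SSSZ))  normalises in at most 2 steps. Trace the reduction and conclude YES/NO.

  start: add(SSSZ, add(Z, SSSZ))
  step 1: S(add(SSZ, add(Z, SSSZ)))
  step 2: S(S(add(SZ, add(Z, SSSZ))))

Answer: NO — after 2 steps the term is S(S(add(SZ, add(Z, SSSZ)))), not yet normal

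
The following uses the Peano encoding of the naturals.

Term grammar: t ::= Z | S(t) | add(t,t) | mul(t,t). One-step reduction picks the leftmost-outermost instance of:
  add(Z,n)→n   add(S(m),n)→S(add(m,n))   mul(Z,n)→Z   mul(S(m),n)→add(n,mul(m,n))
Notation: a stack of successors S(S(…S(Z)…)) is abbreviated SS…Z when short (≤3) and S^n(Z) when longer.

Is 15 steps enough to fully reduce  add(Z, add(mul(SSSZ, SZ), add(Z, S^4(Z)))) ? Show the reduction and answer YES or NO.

  start: add(Z, add(mul(SSSZ, SZ), add(Z, S^4(Z))))
  →1  add(mul(SSSZ, SZ), add(Z, S^4(Z)))
  →2  add(add(SZ, mul(SSZ, SZ)), add(Z, S^4(Z)))
  →3  add(S(add(Z, mul(SSZ, SZ))), add(Z, S^4(Z)))
  →4  S(add(add(Z, mul(SSZ, SZ)), add(Z, S^4(Z))))
  →5  S(add(mul(SSZ, SZ), add(Z, S^4(Z))))
  →6  S(add(add(SZ, mul(SZ, SZ)), add(Z, S^4(Z))))
  →7  S(add(S(add(Z, mul(SZ, SZ))), add(Z, S^4(Z))))
  →8  S(S(add(add(Z, mul(SZ, SZ)), add(Z, S^4(Z)))))
  →9  S(S(add(mul(SZ, SZ), add(Z, S^4(Z)))))
  →10  S(S(add(add(SZ, mul(Z, SZ)), add(Z, S^4(Z)))))
  →11  S(S(add(S(add(Z, mul(Z, SZ))), add(Z, S^4(Z)))))
  →12  S(S(S(add(add(Z, mul(Z, SZ)), add(Z, S^4(Z))))))
  →13  S(S(S(add(mul(Z, SZ), add(Z, S^4(Z))))))
  →14  S(S(S(add(Z, add(Z, S^4(Z))))))
  →15  S(S(S(add(Z, S^4(Z)))))

Answer: NO — after 15 steps the term is S(S(S(add(Z, S^4(Z))))), not yet normal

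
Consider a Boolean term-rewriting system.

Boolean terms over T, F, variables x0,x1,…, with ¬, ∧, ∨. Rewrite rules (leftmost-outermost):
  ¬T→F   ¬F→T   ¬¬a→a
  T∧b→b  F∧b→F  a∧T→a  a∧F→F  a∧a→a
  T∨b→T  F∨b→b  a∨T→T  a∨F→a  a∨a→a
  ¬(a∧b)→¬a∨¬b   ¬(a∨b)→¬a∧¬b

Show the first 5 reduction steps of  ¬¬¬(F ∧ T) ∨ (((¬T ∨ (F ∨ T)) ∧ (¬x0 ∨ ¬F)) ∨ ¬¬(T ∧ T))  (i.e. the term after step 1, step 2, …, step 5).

  start: ¬¬¬(F ∧ T) ∨ (((¬T ∨ (F ∨ T)) ∧ (¬x0 ∨ ¬F)) ∨ ¬¬(T ∧ T))
  →1  ¬(F ∧ T) ∨ (((¬T ∨ (F ∨ T)) ∧ (¬x0 ∨ ¬F)) ∨ ¬¬(T ∧ T))
  →2  (¬F ∨ ¬T) ∨ (((¬T ∨ (F ∨ T)) ∧ (¬x0 ∨ ¬F)) ∨ ¬¬(T ∧ T))
  →3  (T ∨ ¬T) ∨ (((¬T ∨ (F ∨ T)) ∧ (¬x0 ∨ ¬F)) ∨ ¬¬(T ∧ T))
  →4  T ∨ (((¬T ∨ (F ∨ T)) ∧ (¬x0 ∨ ¬F)) ∨ ¬¬(T ∧ T))
  →5  T

Answer: after 5 steps: T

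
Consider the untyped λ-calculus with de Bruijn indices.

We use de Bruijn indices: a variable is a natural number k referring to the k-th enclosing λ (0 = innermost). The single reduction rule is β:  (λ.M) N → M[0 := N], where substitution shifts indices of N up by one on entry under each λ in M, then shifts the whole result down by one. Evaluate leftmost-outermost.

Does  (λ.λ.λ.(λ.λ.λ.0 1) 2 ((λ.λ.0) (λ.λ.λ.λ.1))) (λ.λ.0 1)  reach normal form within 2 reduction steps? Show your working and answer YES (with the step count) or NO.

Answer: NO — after 2 steps the term is λ.λ.(λ.λ.0 1) ((λ.λ.0) (λ.λ.λ.λ.1)), not yet normal

Working:
  start: (λ.λ.λ.(λ.λ.λ.0 1) 2 ((λ.λ.0) (λ.λ.λ.λ.1))) (λ.λ.0 1)
  [1] λ.λ.(λ.λ.λ.0 1) (λ.λ.0 1) ((λ.λ.0) (λ.λ.λ.λ.1))
  [2] λ.λ.(λ.λ.0 1) ((λ.λ.0) (λ.λ.λ.λ.1))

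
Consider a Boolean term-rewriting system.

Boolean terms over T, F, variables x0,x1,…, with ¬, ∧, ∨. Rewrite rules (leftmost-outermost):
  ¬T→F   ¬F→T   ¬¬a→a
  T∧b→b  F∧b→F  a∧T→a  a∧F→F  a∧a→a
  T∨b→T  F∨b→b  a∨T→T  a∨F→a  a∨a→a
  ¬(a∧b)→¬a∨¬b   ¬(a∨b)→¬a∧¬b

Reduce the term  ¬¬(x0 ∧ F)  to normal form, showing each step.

Answer: normal form = F  (in 2 steps)

Reduction:
  start: ¬¬(x0 ∧ F)
  →1  x0 ∧ F
  →2  F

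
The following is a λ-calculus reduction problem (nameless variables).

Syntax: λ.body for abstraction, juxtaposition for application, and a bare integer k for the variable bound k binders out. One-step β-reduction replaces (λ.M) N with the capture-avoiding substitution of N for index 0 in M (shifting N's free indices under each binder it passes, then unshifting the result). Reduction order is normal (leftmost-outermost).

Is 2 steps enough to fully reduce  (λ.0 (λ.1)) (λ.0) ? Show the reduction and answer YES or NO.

Answer: YES — reaches normal form λ.λ.0 in 2 ≤ 2 steps

Reduction:
  start: (λ.0 (λ.1)) (λ.0)
  [1] (λ.0) (λ.λ.0)
  [2] λ.λ.0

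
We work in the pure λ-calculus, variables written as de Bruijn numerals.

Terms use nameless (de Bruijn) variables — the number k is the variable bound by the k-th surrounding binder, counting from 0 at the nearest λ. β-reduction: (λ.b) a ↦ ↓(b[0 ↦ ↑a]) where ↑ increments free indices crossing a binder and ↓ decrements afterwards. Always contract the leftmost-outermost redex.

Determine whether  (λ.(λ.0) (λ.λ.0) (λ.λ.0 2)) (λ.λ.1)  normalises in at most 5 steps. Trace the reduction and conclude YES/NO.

Answer: YES — reaches normal form λ.0 in 3 ≤ 5 steps

Derivation:
  start: (λ.(λ.0) (λ.λ.0) (λ.λ.0 2)) (λ.λ.1)
  →1  (λ.0) (λ.λ.0) (λ.λ.0 (λ.λ.1))
  →2  (λ.λ.0) (λ.λ.0 (λ.λ.1))
  →3  λ.0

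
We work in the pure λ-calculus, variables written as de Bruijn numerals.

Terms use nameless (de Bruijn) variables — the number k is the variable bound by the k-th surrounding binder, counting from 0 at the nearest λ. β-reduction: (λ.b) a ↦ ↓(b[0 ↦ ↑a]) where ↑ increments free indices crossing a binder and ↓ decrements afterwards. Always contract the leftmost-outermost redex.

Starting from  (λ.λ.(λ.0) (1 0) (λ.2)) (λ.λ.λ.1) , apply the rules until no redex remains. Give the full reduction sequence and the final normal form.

  start: (λ.λ.(λ.0) (1 0) (λ.2)) (λ.λ.λ.1)
  →1  λ.(λ.0) ((λ.λ.λ.1) 0) (λ.λ.λ.λ.1)
  →2  λ.(λ.λ.λ.1) 0 (λ.λ.λ.λ.1)
  →3  λ.(λ.λ.1) (λ.λ.λ.λ.1)
  →4  λ.λ.λ.λ.λ.λ.1

Answer: normal form = λ.λ.λ.λ.λ.λ.1  (in 4 steps)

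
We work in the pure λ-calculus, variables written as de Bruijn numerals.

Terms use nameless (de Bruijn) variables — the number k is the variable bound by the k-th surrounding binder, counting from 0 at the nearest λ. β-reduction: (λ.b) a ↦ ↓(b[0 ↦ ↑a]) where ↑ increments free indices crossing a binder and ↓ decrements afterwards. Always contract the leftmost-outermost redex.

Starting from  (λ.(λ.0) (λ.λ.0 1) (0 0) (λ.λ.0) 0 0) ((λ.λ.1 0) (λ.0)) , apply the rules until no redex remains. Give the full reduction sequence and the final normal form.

  start: (λ.(λ.0) (λ.λ.0 1) (0 0) (λ.λ.0) 0 0) ((λ.λ.1 0) (λ.0))
  step 1: (λ.0) (λ.λ.0 1) ((λ.λ.1 0) (λ.0) ((λ.λ.1 0) (λ.0))) (λ.λ.0) ((λ.λ.1 0) (λ.0)) ((λ.λ.1 0) (λ.0))
  step 2: (λ.λ.0 1) ((λ.λ.1 0) (λ.0) ((λ.λ.1 0) (λ.0))) (λ.λ.0) ((λ.λ.1 0) (λ.0)) ((λ.λ.1 0) (λ.0))
  step 3: (λ.0 ((λ.λ.1 0) (λ.0) ((λ.λ.1 0) (λ.0)))) (λ.λ.0) ((λ.λ.1 0) (λ.0)) ((λ.λ.1 0) (λ.0))
  step 4: (λ.λ.0) ((λ.λ.1 0) (λ.0) ((λ.λ.1 0) (λ.0))) ((λ.λ.1 0) (λ.0)) ((λ.λ.1 0) (λ.0))
  step 5: (λ.0) ((λ.λ.1 0) (λ.0)) ((λ.λ.1 0) (λ.0))
  step 6: (λ.λ.1 0) (λ.0) ((λ.λ.1 0) (λ.0))
  step 7: (λ.(λ.0) 0) ((λ.λ.1 0) (λ.0))
  step 8: (λ.0) ((λ.λ.1 0) (λ.0))
  step 9: (λ.λ.1 0) (λ.0)
  step 10: λ.(λ.0) 0
  step 11: λ.0

Answer: normal form = λ.0  (in 11 steps)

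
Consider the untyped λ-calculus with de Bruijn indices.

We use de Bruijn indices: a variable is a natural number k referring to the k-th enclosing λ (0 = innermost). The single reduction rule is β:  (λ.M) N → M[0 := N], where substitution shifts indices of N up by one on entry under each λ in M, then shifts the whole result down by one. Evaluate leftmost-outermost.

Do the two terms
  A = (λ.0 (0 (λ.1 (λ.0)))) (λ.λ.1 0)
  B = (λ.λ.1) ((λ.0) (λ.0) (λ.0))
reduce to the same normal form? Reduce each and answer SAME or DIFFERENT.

Answer: SAME — A ⇓ λ.λ.0, B ⇓ λ.λ.0

Reduction:
Term A:
  start: (λ.0 (0 (λ.1 (λ.0)))) (λ.λ.1 0)
  →1  (λ.λ.1 0) ((λ.λ.1 0) (λ.(λ.λ.1 0) (λ.0)))
  →2  λ.(λ.λ.1 0) (λ.(λ.λ.1 0) (λ.0)) 0
  →3  λ.(λ.(λ.(λ.λ.1 0) (λ.0)) 0) 0
  →4  λ.(λ.(λ.λ.1 0) (λ.0)) 0
  →5  λ.(λ.λ.1 0) (λ.0)
  →6  λ.λ.(λ.0) 0
  →7  λ.λ.0

Term B:
  start: (λ.λ.1) ((λ.0) (λ.0) (λ.0))
  →1  λ.(λ.0) (λ.0) (λ.0)
  →2  λ.(λ.0) (λ.0)
  →3  λ.λ.0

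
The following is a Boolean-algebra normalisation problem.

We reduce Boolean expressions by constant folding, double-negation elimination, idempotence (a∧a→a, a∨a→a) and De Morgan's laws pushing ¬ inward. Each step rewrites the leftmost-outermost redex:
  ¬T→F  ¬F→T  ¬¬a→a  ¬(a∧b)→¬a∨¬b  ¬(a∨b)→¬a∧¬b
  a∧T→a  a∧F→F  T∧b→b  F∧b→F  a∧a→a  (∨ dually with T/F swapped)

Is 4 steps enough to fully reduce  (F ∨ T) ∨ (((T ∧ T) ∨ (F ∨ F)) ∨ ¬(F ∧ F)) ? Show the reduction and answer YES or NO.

Answer: YES — reaches normal form T in 2 ≤ 4 steps

Reduction:
  start: (F ∨ T) ∨ (((T ∧ T) ∨ (F ∨ F)) ∨ ¬(F ∧ F))
  [1] T ∨ (((T ∧ T) ∨ (F ∨ F)) ∨ ¬(F ∧ F))
  [2] T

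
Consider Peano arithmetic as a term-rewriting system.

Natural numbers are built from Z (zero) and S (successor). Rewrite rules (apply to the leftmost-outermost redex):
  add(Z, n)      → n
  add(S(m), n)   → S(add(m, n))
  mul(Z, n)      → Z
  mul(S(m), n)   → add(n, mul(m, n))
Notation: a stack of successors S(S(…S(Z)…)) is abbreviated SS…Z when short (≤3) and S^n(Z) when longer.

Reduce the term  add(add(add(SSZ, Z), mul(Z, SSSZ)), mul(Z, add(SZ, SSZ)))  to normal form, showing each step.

  start: add(add(add(SSZ, Z), mul(Z, SSSZ)), mul(Z, add(SZ, SSZ)))
  →1  add(add(S(add(SZ, Z)), mul(Z, SSSZ)), mul(Z, add(SZ, SSZ)))
  →2  add(S(add(add(SZ, Z), mul(Z, SSSZ))), mul(Z, add(SZ, SSZ)))
  →3  S(add(add(add(SZ, Z), mul(Z, SSSZ)), mul(Z, add(SZ, SSZ))))
  →4  S(add(add(S(add(Z, Z)), mul(Z, SSSZ)), mul(Z, add(SZ, SSZ))))
  →5  S(add(S(add(add(Z, Z), mul(Z, SSSZ))), mul(Z, add(SZ, SSZ))))
  →6  S(S(add(add(add(Z, Z), mul(Z, SSSZ)), mul(Z, add(SZ, SSZ)))))
  →7  S(S(add(add(Z, mul(Z, SSSZ)), mul(Z, add(SZ, SSZ)))))
  →8  S(S(add(mul(Z, SSSZ), mul(Z, add(SZ, SSZ)))))
  →9  S(S(add(Z, mul(Z, add(SZ, SSZ)))))
  →10  S(S(mul(Z, add(SZ, SSZ))))
  →11  SSZ

Answer: normal form = SSZ  (in 11 steps)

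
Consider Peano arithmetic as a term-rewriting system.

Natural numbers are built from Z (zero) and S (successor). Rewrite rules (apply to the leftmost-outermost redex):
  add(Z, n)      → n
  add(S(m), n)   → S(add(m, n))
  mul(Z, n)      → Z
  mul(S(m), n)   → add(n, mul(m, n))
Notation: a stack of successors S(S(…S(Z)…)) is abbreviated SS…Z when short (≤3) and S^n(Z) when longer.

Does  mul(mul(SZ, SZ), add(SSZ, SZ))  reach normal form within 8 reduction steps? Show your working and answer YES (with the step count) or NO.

Answer: NO — after 8 steps the term is S(S(add(SZ, mul(add(Z, mul(Z, SZ)), add(SSZ, SZ))))), not yet normal

Reduction:
  start: mul(mul(SZ, SZ), add(SSZ, SZ))
  →1  mul(add(SZ, mul(Z, SZ)), add(SSZ, SZ))
  →2  mul(S(add(Z, mul(Z, SZ))), add(SSZ, SZ))
  →3  add(add(SSZ, SZ), mul(add(Z, mul(Z, SZ)), add(SSZ, SZ)))
  →4  add(S(add(SZ, SZ)), mul(add(Z, mul(Z, SZ)), add(SSZ, SZ)))
  →5  S(add(add(SZ, SZ), mul(add(Z, mul(Z, SZ)), add(SSZ, SZ))))
  →6  S(add(S(add(Z, SZ)), mul(add(Z, mul(Z, SZ)), add(SSZ, SZ))))
  →7  S(S(add(add(Z, SZ), mul(add(Z, mul(Z, SZ)), add(SSZ, SZ)))))
  →8  S(S(add(SZ, mul(add(Z, mul(Z, SZ)), add(SSZ, SZ)))))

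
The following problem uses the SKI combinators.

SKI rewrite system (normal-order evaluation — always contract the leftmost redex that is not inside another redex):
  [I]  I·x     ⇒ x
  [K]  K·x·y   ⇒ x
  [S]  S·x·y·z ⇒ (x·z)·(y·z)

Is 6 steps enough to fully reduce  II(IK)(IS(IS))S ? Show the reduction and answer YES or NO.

Answer: YES — reaches normal form SS in 6 ≤ 6 steps

Working:
  start: II(IK)(IS(IS))S
  step 1: I(IK)(IS(IS))S
  step 2: IK(IS(IS))S
  step 3: K(IS(IS))S
  step 4: IS(IS)
  step 5: S(IS)
  step 6: SS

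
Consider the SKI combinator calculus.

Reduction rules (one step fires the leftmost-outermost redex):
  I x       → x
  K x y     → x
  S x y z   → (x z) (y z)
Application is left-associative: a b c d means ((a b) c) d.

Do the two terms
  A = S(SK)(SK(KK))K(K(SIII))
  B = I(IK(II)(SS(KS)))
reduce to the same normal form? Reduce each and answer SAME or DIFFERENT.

Term A:
  start: S(SK)(SK(KK))K(K(SIII))
  [1] SKK(SK(KK)K)(K(SIII))
  [2] K(SK(KK)K)(K(SK(KK)K))(K(SIII))
  [3] SK(KK)K(K(SIII))
  [4] KK(KKK)(K(SIII))
  [5] K(K(SIII))
  [6] K(K(II(II)))
  [7] K(K(I(II)))
  [8] K(K(II))
  [9] K(KI)

Term B:
  start: I(IK(II)(SS(KS)))
  [1] IK(II)(SS(KS))
  [2] K(II)(SS(KS))
  [3] II
  [4] I

Answer: DIFFERENT — A ⇓ K(KI), B ⇓ I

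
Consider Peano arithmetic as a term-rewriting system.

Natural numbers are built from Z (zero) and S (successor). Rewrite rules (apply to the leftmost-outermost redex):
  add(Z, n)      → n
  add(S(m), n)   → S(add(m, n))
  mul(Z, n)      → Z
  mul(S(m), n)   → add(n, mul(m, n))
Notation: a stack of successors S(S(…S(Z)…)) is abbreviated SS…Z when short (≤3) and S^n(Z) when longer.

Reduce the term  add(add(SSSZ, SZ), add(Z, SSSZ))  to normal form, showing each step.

  start: add(add(SSSZ, SZ), add(Z, SSSZ))
  →1  add(S(add(SSZ, SZ)), add(Z, SSSZ))
  →2  S(add(add(SSZ, SZ), add(Z, SSSZ)))
  →3  S(add(S(add(SZ, SZ)), add(Z, SSSZ)))
  →4  S(S(add(add(SZ, SZ), add(Z, SSSZ))))
  →5  S(S(add(S(add(Z, SZ)), add(Z, SSSZ))))
  →6  S(S(S(add(add(Z, SZ), add(Z, SSSZ)))))
  →7  S(S(S(add(SZ, add(Z, SSSZ)))))
  →8  S(S(S(S(add(Z, add(Z, SSSZ))))))
  →9  S(S(S(S(add(Z, SSSZ)))))
  →10  S^7(Z)

Answer: normal form = S^7(Z)  (in 10 steps)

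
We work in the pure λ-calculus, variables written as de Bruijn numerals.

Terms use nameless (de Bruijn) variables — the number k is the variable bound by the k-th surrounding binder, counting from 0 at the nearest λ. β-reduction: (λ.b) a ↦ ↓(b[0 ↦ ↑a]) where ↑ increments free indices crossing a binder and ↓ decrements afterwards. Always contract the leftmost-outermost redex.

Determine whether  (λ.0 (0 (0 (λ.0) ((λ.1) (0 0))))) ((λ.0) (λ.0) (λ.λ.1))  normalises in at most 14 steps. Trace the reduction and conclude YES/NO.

  start: (λ.0 (0 (0 (λ.0) ((λ.1) (0 0))))) ((λ.0) (λ.0) (λ.λ.1))
  →1  (λ.0) (λ.0) (λ.λ.1) ((λ.0) (λ.0) (λ.λ.1) ((λ.0) (λ.0) (λ.λ.1) (λ.0) ((λ.(λ.0) (λ.0) (λ.λ.1)) ((λ.0) (λ.0) (λ.λ.1) ((λ.0) (λ.0) (λ.λ.1))))))
  →2  (λ.0) (λ.λ.1) ((λ.0) (λ.0) (λ.λ.1) ((λ.0) (λ.0) (λ.λ.1) (λ.0) ((λ.(λ.0) (λ.0) (λ.λ.1)) ((λ.0) (λ.0) (λ.λ.1) ((λ.0) (λ.0) (λ.λ.1))))))
  →3  (λ.λ.1) ((λ.0) (λ.0) (λ.λ.1) ((λ.0) (λ.0) (λ.λ.1) (λ.0) ((λ.(λ.0) (λ.0) (λ.λ.1)) ((λ.0) (λ.0) (λ.λ.1) ((λ.0) (λ.0) (λ.λ.1))))))
  →4  λ.(λ.0) (λ.0) (λ.λ.1) ((λ.0) (λ.0) (λ.λ.1) (λ.0) ((λ.(λ.0) (λ.0) (λ.λ.1)) ((λ.0) (λ.0) (λ.λ.1) ((λ.0) (λ.0) (λ.λ.1)))))
  →5  λ.(λ.0) (λ.λ.1) ((λ.0) (λ.0) (λ.λ.1) (λ.0) ((λ.(λ.0) (λ.0) (λ.λ.1)) ((λ.0) (λ.0) (λ.λ.1) ((λ.0) (λ.0) (λ.λ.1)))))
  →6  λ.(λ.λ.1) ((λ.0) (λ.0) (λ.λ.1) (λ.0) ((λ.(λ.0) (λ.0) (λ.λ.1)) ((λ.0) (λ.0) (λ.λ.1) ((λ.0) (λ.0) (λ.λ.1)))))
  →7  λ.λ.(λ.0) (λ.0) (λ.λ.1) (λ.0) ((λ.(λ.0) (λ.0) (λ.λ.1)) ((λ.0) (λ.0) (λ.λ.1) ((λ.0) (λ.0) (λ.λ.1))))
  →8  λ.λ.(λ.0) (λ.λ.1) (λ.0) ((λ.(λ.0) (λ.0) (λ.λ.1)) ((λ.0) (λ.0) (λ.λ.1) ((λ.0) (λ.0) (λ.λ.1))))
  →9  λ.λ.(λ.λ.1) (λ.0) ((λ.(λ.0) (λ.0) (λ.λ.1)) ((λ.0) (λ.0) (λ.λ.1) ((λ.0) (λ.0) (λ.λ.1))))
  →10  λ.λ.(λ.λ.0) ((λ.(λ.0) (λ.0) (λ.λ.1)) ((λ.0) (λ.0) (λ.λ.1) ((λ.0) (λ.0) (λ.λ.1))))
  →11  λ.λ.λ.0

Answer: YES — reaches normal form λ.λ.λ.0 in 11 ≤ 14 steps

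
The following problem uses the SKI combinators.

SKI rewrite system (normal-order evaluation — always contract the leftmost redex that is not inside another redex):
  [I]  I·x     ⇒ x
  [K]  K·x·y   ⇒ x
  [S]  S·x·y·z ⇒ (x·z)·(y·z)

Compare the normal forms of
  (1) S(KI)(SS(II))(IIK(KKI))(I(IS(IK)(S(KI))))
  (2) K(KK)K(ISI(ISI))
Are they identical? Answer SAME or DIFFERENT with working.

Answer: DIFFERENT — A ⇓ KK, B ⇓ K

Working:
Term A:
  start: S(KI)(SS(II))(IIK(KKI))(I(IS(IK)(S(KI))))
  →1  KI(IIK(KKI))(SS(II)(IIK(KKI)))(I(IS(IK)(S(KI))))
  →2  I(SS(II)(IIK(KKI)))(I(IS(IK)(S(KI))))
  →3  SS(II)(IIK(KKI))(I(IS(IK)(S(KI))))
  →4  S(IIK(KKI))(II(IIK(KKI)))(I(IS(IK)(S(KI))))
  →5  IIK(KKI)(I(IS(IK)(S(KI))))(II(IIK(KKI))(I(IS(IK)(S(KI)))))
  →6  IK(KKI)(I(IS(IK)(S(KI))))(II(IIK(KKI))(I(IS(IK)(S(KI)))))
  →7  K(KKI)(I(IS(IK)(S(KI))))(II(IIK(KKI))(I(IS(IK)(S(KI)))))
  →8  KKI(II(IIK(KKI))(I(IS(IK)(S(KI)))))
  →9  K(II(IIK(KKI))(I(IS(IK)(S(KI)))))
  →10  K(I(IIK(KKI))(I(IS(IK)(S(KI)))))
  →11  K(IIK(KKI)(I(IS(IK)(S(KI)))))
  →12  K(IK(KKI)(I(IS(IK)(S(KI)))))
  →13  K(K(KKI)(I(IS(IK)(S(KI)))))
  →14  K(KKI)
  →15  KK

Term B:
  start: K(KK)K(ISI(ISI))
  →1  KK(ISI(ISI))
  →2  K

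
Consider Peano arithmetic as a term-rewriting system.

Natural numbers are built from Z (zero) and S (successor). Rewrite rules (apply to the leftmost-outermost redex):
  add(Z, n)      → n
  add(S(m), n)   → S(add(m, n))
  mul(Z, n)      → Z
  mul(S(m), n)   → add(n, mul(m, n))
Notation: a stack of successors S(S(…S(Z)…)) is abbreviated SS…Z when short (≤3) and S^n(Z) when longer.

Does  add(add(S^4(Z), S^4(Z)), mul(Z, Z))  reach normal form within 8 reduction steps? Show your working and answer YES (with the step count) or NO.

  start: add(add(S^4(Z), S^4(Z)), mul(Z, Z))
  [1] add(S(add(SSSZ, S^4(Z))), mul(Z, Z))
  [2] S(add(add(SSSZ, S^4(Z)), mul(Z, Z)))
  [3] S(add(S(add(SSZ, S^4(Z))), mul(Z, Z)))
  [4] S(S(add(add(SSZ, S^4(Z)), mul(Z, Z))))
  [5] S(S(add(S(add(SZ, S^4(Z))), mul(Z, Z))))
  [6] S(S(S(add(add(SZ, S^4(Z)), mul(Z, Z)))))
  [7] S(S(S(add(S(add(Z, S^4(Z))), mul(Z, Z)))))
  [8] S(S(S(S(add(add(Z, S^4(Z)), mul(Z, Z))))))

Answer: NO — after 8 steps the term is S(S(S(S(add(add(Z, S^4(Z)), mul(Z, Z)))))), not yet normal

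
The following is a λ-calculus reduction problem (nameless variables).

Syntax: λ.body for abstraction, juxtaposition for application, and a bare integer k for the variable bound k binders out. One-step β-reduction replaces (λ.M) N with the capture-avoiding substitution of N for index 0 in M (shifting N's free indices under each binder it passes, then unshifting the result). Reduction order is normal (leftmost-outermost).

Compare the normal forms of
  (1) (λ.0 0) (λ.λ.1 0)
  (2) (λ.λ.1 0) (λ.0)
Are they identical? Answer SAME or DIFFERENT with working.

Term A:
  start: (λ.0 0) (λ.λ.1 0)
  step 1: (λ.λ.1 0) (λ.λ.1 0)
  step 2: λ.(λ.λ.1 0) 0
  step 3: λ.λ.1 0

Term B:
  start: (λ.λ.1 0) (λ.0)
  step 1: λ.(λ.0) 0
  step 2: λ.0

Answer: DIFFERENT — A ⇓ λ.λ.1 0, B ⇓ λ.0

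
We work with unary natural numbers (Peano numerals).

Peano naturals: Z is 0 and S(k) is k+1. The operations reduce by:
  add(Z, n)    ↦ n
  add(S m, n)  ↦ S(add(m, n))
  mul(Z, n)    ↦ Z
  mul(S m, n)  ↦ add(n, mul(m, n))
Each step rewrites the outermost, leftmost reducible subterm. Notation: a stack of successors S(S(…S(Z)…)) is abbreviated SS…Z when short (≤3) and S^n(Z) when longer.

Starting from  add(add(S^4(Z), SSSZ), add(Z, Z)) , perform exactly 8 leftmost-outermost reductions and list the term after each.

  start: add(add(S^4(Z), SSSZ), add(Z, Z))
  step 1: add(S(add(SSSZ, SSSZ)), add(Z, Z))
  step 2: S(add(add(SSSZ, SSSZ), add(Z, Z)))
  step 3: S(add(S(add(SSZ, SSSZ)), add(Z, Z)))
  step 4: S(S(add(add(SSZ, SSSZ), add(Z, Z))))
  step 5: S(S(add(S(add(SZ, SSSZ)), add(Z, Z))))
  step 6: S(S(S(add(add(SZ, SSSZ), add(Z, Z)))))
  step 7: S(S(S(add(S(add(Z, SSSZ)), add(Z, Z)))))
  step 8: S(S(S(S(add(add(Z, SSSZ), add(Z, Z))))))

Answer: after 8 steps: S(S(S(S(add(add(Z, SSSZ), add(Z, Z))))))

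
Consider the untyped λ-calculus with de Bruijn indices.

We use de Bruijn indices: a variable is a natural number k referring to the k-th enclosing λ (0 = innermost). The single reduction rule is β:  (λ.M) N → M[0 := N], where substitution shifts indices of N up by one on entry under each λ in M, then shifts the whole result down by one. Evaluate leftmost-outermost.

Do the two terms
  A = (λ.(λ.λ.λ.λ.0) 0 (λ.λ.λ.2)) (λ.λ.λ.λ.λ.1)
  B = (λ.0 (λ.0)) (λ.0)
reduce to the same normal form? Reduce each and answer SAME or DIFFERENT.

Answer: DIFFERENT — A ⇓ λ.λ.0, B ⇓ λ.0

Derivation:
Term A:
  start: (λ.(λ.λ.λ.λ.0) 0 (λ.λ.λ.2)) (λ.λ.λ.λ.λ.1)
  →1  (λ.λ.λ.λ.0) (λ.λ.λ.λ.λ.1) (λ.λ.λ.2)
  →2  (λ.λ.λ.0) (λ.λ.λ.2)
  →3  λ.λ.0

Term B:
  start: (λ.0 (λ.0)) (λ.0)
  →1  (λ.0) (λ.0)
  →2  λ.0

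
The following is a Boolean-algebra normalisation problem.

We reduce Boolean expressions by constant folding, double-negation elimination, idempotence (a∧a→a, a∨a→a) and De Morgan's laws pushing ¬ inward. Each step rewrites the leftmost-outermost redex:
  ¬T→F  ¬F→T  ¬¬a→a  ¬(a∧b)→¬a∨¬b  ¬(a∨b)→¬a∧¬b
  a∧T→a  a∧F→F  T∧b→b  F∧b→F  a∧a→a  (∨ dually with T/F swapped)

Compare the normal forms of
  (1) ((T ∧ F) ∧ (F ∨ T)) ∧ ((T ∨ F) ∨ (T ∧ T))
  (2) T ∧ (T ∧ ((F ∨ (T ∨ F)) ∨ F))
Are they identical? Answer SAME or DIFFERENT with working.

Term A:
  start: ((T ∧ F) ∧ (F ∨ T)) ∧ ((T ∨ F) ∨ (T ∧ T))
  [1] (F ∧ (F ∨ T)) ∧ ((T ∨ F) ∨ (T ∧ T))
  [2] F ∧ ((T ∨ F) ∨ (T ∧ T))
  [3] F

Term B:
  start: T ∧ (T ∧ ((F ∨ (T ∨ F)) ∨ F))
  [1] T ∧ ((F ∨ (T ∨ F)) ∨ F)
  [2] (F ∨ (T ∨ F)) ∨ F
  [3] F ∨ (T ∨ F)
  [4] T ∨ F
  [5] T

Answer: DIFFERENT — A ⇓ F, B ⇓ T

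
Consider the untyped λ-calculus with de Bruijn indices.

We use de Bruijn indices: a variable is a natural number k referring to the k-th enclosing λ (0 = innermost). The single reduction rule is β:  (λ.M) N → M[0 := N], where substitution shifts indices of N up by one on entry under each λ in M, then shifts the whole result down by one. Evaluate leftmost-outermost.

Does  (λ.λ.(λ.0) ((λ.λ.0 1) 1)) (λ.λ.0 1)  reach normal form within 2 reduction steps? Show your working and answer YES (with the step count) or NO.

  start: (λ.λ.(λ.0) ((λ.λ.0 1) 1)) (λ.λ.0 1)
  step 1: λ.(λ.0) ((λ.λ.0 1) (λ.λ.0 1))
  step 2: λ.(λ.λ.0 1) (λ.λ.0 1)

Answer: NO — after 2 steps the term is λ.(λ.λ.0 1) (λ.λ.0 1), not yet normal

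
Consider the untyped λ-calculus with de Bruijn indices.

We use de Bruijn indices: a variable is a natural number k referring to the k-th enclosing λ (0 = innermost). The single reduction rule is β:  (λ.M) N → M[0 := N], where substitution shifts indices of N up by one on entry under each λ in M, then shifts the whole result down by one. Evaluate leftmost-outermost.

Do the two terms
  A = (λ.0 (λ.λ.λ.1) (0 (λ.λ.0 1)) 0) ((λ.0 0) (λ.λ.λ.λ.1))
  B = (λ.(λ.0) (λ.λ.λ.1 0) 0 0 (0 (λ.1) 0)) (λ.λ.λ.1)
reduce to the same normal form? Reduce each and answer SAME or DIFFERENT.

Answer: SAME — A ⇓ λ.λ.1, B ⇓ λ.λ.1

Derivation:
Term A:
  start: (λ.0 (λ.λ.λ.1) (0 (λ.λ.0 1)) 0) ((λ.0 0) (λ.λ.λ.λ.1))
  step 1: (λ.0 0) (λ.λ.λ.λ.1) (λ.λ.λ.1) ((λ.0 0) (λ.λ.λ.λ.1) (λ.λ.0 1)) ((λ.0 0) (λ.λ.λ.λ.1))
  step 2: (λ.λ.λ.λ.1) (λ.λ.λ.λ.1) (λ.λ.λ.1) ((λ.0 0) (λ.λ.λ.λ.1) (λ.λ.0 1)) ((λ.0 0) (λ.λ.λ.λ.1))
  step 3: (λ.λ.λ.1) (λ.λ.λ.1) ((λ.0 0) (λ.λ.λ.λ.1) (λ.λ.0 1)) ((λ.0 0) (λ.λ.λ.λ.1))
  step 4: (λ.λ.1) ((λ.0 0) (λ.λ.λ.λ.1) (λ.λ.0 1)) ((λ.0 0) (λ.λ.λ.λ.1))
  step 5: (λ.(λ.0 0) (λ.λ.λ.λ.1) (λ.λ.0 1)) ((λ.0 0) (λ.λ.λ.λ.1))
  step 6: (λ.0 0) (λ.λ.λ.λ.1) (λ.λ.0 1)
  step 7: (λ.λ.λ.λ.1) (λ.λ.λ.λ.1) (λ.λ.0 1)
  step 8: (λ.λ.λ.1) (λ.λ.0 1)
  step 9: λ.λ.1

Term B:
  start: (λ.(λ.0) (λ.λ.λ.1 0) 0 0 (0 (λ.1) 0)) (λ.λ.λ.1)
  step 1: (λ.0) (λ.λ.λ.1 0) (λ.λ.λ.1) (λ.λ.λ.1) ((λ.λ.λ.1) (λ.λ.λ.λ.1) (λ.λ.λ.1))
  step 2: (λ.λ.λ.1 0) (λ.λ.λ.1) (λ.λ.λ.1) ((λ.λ.λ.1) (λ.λ.λ.λ.1) (λ.λ.λ.1))
  step 3: (λ.λ.1 0) (λ.λ.λ.1) ((λ.λ.λ.1) (λ.λ.λ.λ.1) (λ.λ.λ.1))
  step 4: (λ.(λ.λ.λ.1) 0) ((λ.λ.λ.1) (λ.λ.λ.λ.1) (λ.λ.λ.1))
  step 5: (λ.λ.λ.1) ((λ.λ.λ.1) (λ.λ.λ.λ.1) (λ.λ.λ.1))
  step 6: λ.λ.1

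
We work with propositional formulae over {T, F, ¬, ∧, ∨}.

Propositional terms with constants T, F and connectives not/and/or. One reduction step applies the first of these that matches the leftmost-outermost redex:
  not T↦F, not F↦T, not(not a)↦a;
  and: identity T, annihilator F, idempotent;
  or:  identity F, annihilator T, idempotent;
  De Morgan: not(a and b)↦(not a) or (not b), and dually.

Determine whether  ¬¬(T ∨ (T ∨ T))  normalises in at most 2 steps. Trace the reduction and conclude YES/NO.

Answer: YES — reaches normal form T in 2 ≤ 2 steps

Reduction:
  start: ¬¬(T ∨ (T ∨ T))
  step 1: T ∨ (T ∨ T)
  step 2: T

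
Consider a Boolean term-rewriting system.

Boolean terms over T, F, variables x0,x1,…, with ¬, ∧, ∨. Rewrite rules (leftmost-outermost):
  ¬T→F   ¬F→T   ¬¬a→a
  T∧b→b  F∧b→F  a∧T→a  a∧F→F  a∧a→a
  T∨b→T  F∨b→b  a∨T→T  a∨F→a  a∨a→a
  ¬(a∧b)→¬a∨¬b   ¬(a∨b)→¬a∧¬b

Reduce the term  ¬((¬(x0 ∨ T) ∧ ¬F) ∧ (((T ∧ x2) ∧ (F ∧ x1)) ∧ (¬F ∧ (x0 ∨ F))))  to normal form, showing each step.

  start: ¬((¬(x0 ∨ T) ∧ ¬F) ∧ (((T ∧ x2) ∧ (F ∧ x1)) ∧ (¬F ∧ (x0 ∨ F))))
  step 1: ¬(¬(x0 ∨ T) ∧ ¬F) ∨ ¬(((T ∧ x2) ∧ (F ∧ x1)) ∧ (¬F ∧ (x0 ∨ F)))
  step 2: (¬¬(x0 ∨ T) ∨ ¬¬F) ∨ ¬(((T ∧ x2) ∧ (F ∧ x1)) ∧ (¬F ∧ (x0 ∨ F)))
  step 3: ((x0 ∨ T) ∨ ¬¬F) ∨ ¬(((T ∧ x2) ∧ (F ∧ x1)) ∧ (¬F ∧ (x0 ∨ F)))
  step 4: (T ∨ ¬¬F) ∨ ¬(((T ∧ x2) ∧ (F ∧ x1)) ∧ (¬F ∧ (x0 ∨ F)))
  step 5: T ∨ ¬(((T ∧ x2) ∧ (F ∧ x1)) ∧ (¬F ∧ (x0 ∨ F)))
  step 6: T

Answer: normal form = T  (in 6 steps)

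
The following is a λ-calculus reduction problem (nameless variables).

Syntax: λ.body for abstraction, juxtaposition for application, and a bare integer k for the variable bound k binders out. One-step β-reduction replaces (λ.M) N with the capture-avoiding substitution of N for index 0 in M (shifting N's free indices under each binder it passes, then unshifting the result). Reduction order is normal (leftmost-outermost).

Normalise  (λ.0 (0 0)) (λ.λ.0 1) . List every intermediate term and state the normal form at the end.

  start: (λ.0 (0 0)) (λ.λ.0 1)
  step 1: (λ.λ.0 1) ((λ.λ.0 1) (λ.λ.0 1))
  step 2: λ.0 ((λ.λ.0 1) (λ.λ.0 1))
  step 3: λ.0 (λ.0 (λ.λ.0 1))

Answer: normal form = λ.0 (λ.0 (λ.λ.0 1))  (in 3 steps)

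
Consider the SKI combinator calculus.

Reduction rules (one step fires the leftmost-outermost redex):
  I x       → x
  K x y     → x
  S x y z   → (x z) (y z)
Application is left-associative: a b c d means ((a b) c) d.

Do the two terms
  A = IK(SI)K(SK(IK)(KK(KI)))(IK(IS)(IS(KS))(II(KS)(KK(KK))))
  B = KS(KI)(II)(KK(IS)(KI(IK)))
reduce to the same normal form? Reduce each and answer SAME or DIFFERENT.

Answer: DIFFERENT — A ⇓ SS(K(SS)), B ⇓ SI(KI)

Working:
Term A:
  start: IK(SI)K(SK(IK)(KK(KI)))(IK(IS)(IS(KS))(II(KS)(KK(KK))))
  [1] K(SI)K(SK(IK)(KK(KI)))(IK(IS)(IS(KS))(II(KS)(KK(KK))))
  [2] SI(SK(IK)(KK(KI)))(IK(IS)(IS(KS))(II(KS)(KK(KK))))
  [3] I(IK(IS)(IS(KS))(II(KS)(KK(KK))))(SK(IK)(KK(KI))(IK(IS)(IS(KS))(II(KS)(KK(KK)))))
  [4] IK(IS)(IS(KS))(II(KS)(KK(KK)))(SK(IK)(KK(KI))(IK(IS)(IS(KS))(II(KS)(KK(KK)))))
  [5] K(IS)(IS(KS))(II(KS)(KK(KK)))(SK(IK)(KK(KI))(IK(IS)(IS(KS))(II(KS)(KK(KK)))))
  [6] IS(II(KS)(KK(KK)))(SK(IK)(KK(KI))(IK(IS)(IS(KS))(II(KS)(KK(KK)))))
  [7] S(II(KS)(KK(KK)))(SK(IK)(KK(KI))(IK(IS)(IS(KS))(II(KS)(KK(KK)))))
  [8] S(I(KS)(KK(KK)))(SK(IK)(KK(KI))(IK(IS)(IS(KS))(II(KS)(KK(KK)))))
  [9] S(KS(KK(KK)))(SK(IK)(KK(KI))(IK(IS)(IS(KS))(II(KS)(KK(KK)))))
  [10] SS(SK(IK)(KK(KI))(IK(IS)(IS(KS))(II(KS)(KK(KK)))))
  [11] SS(K(KK(KI))(IK(KK(KI)))(IK(IS)(IS(KS))(II(KS)(KK(KK)))))
  [12] SS(KK(KI)(IK(IS)(IS(KS))(II(KS)(KK(KK)))))
  [13] SS(K(IK(IS)(IS(KS))(II(KS)(KK(KK)))))
  [14] SS(K(K(IS)(IS(KS))(II(KS)(KK(KK)))))
  [15] SS(K(IS(II(KS)(KK(KK)))))
  [16] SS(K(S(II(KS)(KK(KK)))))
  [17] SS(K(S(I(KS)(KK(KK)))))
  [18] SS(K(S(KS(KK(KK)))))
  [19] SS(K(SS))

Term B:
  start: KS(KI)(II)(KK(IS)(KI(IK)))
  [1] S(II)(KK(IS)(KI(IK)))
  [2] SI(KK(IS)(KI(IK)))
  [3] SI(K(KI(IK)))
  [4] SI(KI)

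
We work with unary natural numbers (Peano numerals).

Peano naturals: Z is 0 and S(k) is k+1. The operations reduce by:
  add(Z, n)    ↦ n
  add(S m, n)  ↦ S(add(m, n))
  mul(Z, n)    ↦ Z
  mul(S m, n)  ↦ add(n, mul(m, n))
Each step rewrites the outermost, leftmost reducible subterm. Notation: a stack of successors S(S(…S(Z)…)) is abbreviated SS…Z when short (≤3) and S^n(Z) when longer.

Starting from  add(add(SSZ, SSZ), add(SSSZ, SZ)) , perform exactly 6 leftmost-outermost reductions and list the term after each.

  start: add(add(SSZ, SSZ), add(SSSZ, SZ))
  [1] add(S(add(SZ, SSZ)), add(SSSZ, SZ))
  [2] S(add(add(SZ, SSZ), add(SSSZ, SZ)))
  [3] S(add(S(add(Z, SSZ)), add(SSSZ, SZ)))
  [4] S(S(add(add(Z, SSZ), add(SSSZ, SZ))))
  [5] S(S(add(SSZ, add(SSSZ, SZ))))
  [6] S(S(S(add(SZ, add(SSSZ, SZ)))))

Answer: after 6 steps: S(S(S(add(SZ, add(SSSZ, SZ)))))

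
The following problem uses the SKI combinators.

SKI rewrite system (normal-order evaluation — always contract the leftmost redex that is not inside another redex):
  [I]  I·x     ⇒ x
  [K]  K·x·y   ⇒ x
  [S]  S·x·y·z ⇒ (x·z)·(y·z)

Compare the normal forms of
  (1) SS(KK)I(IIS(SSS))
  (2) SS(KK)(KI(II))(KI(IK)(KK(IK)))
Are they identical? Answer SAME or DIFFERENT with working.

Answer: DIFFERENT — A ⇓ S(SSS)(K(S(SSS))), B ⇓ K(KK)

Working:
Term A:
  start: SS(KK)I(IIS(SSS))
  [1] SI(KKI)(IIS(SSS))
  [2] I(IIS(SSS))(KKI(IIS(SSS)))
  [3] IIS(SSS)(KKI(IIS(SSS)))
  [4] IS(SSS)(KKI(IIS(SSS)))
  [5] S(SSS)(KKI(IIS(SSS)))
  [6] S(SSS)(K(IIS(SSS)))
  [7] S(SSS)(K(IS(SSS)))
  [8] S(SSS)(K(S(SSS)))

Term B:
  start: SS(KK)(KI(II))(KI(IK)(KK(IK)))
  [1] S(KI(II))(KK(KI(II)))(KI(IK)(KK(IK)))
  [2] KI(II)(KI(IK)(KK(IK)))(KK(KI(II))(KI(IK)(KK(IK))))
  [3] I(KI(IK)(KK(IK)))(KK(KI(II))(KI(IK)(KK(IK))))
  [4] KI(IK)(KK(IK))(KK(KI(II))(KI(IK)(KK(IK))))
  [5] I(KK(IK))(KK(KI(II))(KI(IK)(KK(IK))))
  [6] KK(IK)(KK(KI(II))(KI(IK)(KK(IK))))
  [7] K(KK(KI(II))(KI(IK)(KK(IK))))
  [8] K(K(KI(IK)(KK(IK))))
  [9] K(K(I(KK(IK))))
  [10] K(K(KK(IK)))
  [11] K(KK)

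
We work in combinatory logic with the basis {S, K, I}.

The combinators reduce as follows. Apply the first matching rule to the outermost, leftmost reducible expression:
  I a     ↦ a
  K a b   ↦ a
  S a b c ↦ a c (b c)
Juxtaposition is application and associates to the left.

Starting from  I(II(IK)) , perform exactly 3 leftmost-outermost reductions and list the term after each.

Answer: after 3 steps: IK

Derivation:
  start: I(II(IK))
  →1  II(IK)
  →2  I(IK)
  →3  IK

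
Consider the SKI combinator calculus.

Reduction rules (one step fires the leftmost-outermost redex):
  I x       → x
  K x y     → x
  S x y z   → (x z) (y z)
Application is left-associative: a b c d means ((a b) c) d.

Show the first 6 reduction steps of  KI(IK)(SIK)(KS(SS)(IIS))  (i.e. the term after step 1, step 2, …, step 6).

  start: KI(IK)(SIK)(KS(SS)(IIS))
  [1] I(SIK)(KS(SS)(IIS))
  [2] SIK(KS(SS)(IIS))
  [3] I(KS(SS)(IIS))(K(KS(SS)(IIS)))
  [4] KS(SS)(IIS)(K(KS(SS)(IIS)))
  [5] S(IIS)(K(KS(SS)(IIS)))
  [6] S(IS)(K(KS(SS)(IIS)))

Answer: after 6 steps: S(IS)(K(KS(SS)(IIS)))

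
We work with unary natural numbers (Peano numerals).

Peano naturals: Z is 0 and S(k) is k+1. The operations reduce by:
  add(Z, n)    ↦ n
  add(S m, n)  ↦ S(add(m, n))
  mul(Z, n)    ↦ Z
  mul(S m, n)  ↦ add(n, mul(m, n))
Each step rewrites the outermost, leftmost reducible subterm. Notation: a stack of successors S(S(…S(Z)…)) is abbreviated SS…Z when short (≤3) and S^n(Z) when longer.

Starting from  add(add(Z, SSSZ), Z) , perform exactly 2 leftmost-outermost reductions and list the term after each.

  start: add(add(Z, SSSZ), Z)
  →1  add(SSSZ, Z)
  →2  S(add(SSZ, Z))

Answer: after 2 steps: S(add(SSZ, Z))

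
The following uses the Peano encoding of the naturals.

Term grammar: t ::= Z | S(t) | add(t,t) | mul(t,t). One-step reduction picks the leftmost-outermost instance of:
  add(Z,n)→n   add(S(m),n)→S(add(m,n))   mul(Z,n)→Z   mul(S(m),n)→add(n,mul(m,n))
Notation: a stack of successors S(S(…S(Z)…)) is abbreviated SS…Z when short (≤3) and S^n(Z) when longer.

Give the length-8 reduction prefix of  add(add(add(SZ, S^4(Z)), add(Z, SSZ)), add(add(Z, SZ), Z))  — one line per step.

  start: add(add(add(SZ, S^4(Z)), add(Z, SSZ)), add(add(Z, SZ), Z))
  →1  add(add(S(add(Z, S^4(Z))), add(Z, SSZ)), add(add(Z, SZ), Z))
  →2  add(S(add(add(Z, S^4(Z)), add(Z, SSZ))), add(add(Z, SZ), Z))
  →3  S(add(add(add(Z, S^4(Z)), add(Z, SSZ)), add(add(Z, SZ), Z)))
  →4  S(add(add(S^4(Z), add(Z, SSZ)), add(add(Z, SZ), Z)))
  →5  S(add(S(add(SSSZ, add(Z, SSZ))), add(add(Z, SZ), Z)))
  →6  S(S(add(add(SSSZ, add(Z, SSZ)), add(add(Z, SZ), Z))))
  →7  S(S(add(S(add(SSZ, add(Z, SSZ))), add(add(Z, SZ), Z))))
  →8  S(S(S(add(add(SSZ, add(Z, SSZ)), add(add(Z, SZ), Z)))))

Answer: after 8 steps: S(S(S(add(add(SSZ, add(Z, SSZ)), add(add(Z, SZ), Z)))))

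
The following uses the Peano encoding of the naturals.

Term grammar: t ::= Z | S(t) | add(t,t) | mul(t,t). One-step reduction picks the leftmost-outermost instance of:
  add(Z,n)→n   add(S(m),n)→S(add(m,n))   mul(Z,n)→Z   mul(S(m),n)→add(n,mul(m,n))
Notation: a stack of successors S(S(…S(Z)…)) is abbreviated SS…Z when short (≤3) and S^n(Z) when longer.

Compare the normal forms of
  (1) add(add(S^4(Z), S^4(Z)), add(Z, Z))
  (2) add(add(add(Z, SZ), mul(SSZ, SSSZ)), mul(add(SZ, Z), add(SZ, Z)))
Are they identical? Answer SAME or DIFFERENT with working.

Answer: SAME — A ⇓ S^8(Z), B ⇓ S^8(Z)

Derivation:
Term A:
  start: add(add(S^4(Z), S^4(Z)), add(Z, Z))
  step 1: add(S(add(SSSZ, S^4(Z))), add(Z, Z))
  step 2: S(add(add(SSSZ, S^4(Z)), add(Z, Z)))
  step 3: S(add(S(add(SSZ, S^4(Z))), add(Z, Z)))
  step 4: S(S(add(add(SSZ, S^4(Z)), add(Z, Z))))
  step 5: S(S(add(S(add(SZ, S^4(Z))), add(Z, Z))))
  step 6: S(S(S(add(add(SZ, S^4(Z)), add(Z, Z)))))
  step 7: S(S(S(add(S(add(Z, S^4(Z))), add(Z, Z)))))
  step 8: S(S(S(S(add(add(Z, S^4(Z)), add(Z, Z))))))
  step 9: S(S(S(S(add(S^4(Z), add(Z, Z))))))
  step 10: S(S(S(S(S(add(SSSZ, add(Z, Z)))))))
  step 11: S(S(S(S(S(S(add(SSZ, add(Z, Z))))))))
  step 12: S(S(S(S(S(S(S(add(SZ, add(Z, Z)))))))))
  step 13: S(S(S(S(S(S(S(S(add(Z, add(Z, Z))))))))))
  step 14: S(S(S(S(S(S(S(S(add(Z, Z)))))))))
  step 15: S^8(Z)

Term B:
  start: add(add(add(Z, SZ), mul(SSZ, SSSZ)), mul(add(SZ, Z), add(SZ, Z)))
  step 1: add(add(SZ, mul(SSZ, SSSZ)), mul(add(SZ, Z), add(SZ, Z)))
  step 2: add(S(add(Z, mul(SSZ, SSSZ))), mul(add(SZ, Z), add(SZ, Z)))
  step 3: S(add(add(Z, mul(SSZ, SSSZ)), mul(add(SZ, Z), add(SZ, Z))))
  step 4: S(add(mul(SSZ, SSSZ), mul(add(SZ, Z), add(SZ, Z))))
  step 5: S(add(add(SSSZ, mul(SZ, SSSZ)), mul(add(SZ, Z), add(SZ, Z))))
  step 6: S(add(S(add(SSZ, mul(SZ, SSSZ))), mul(add(SZ, Z), add(SZ, Z))))
  step 7: S(S(add(add(SSZ, mul(SZ, SSSZ)), mul(add(SZ, Z), add(SZ, Z)))))
  step 8: S(S(add(S(add(SZ, mul(SZ, SSSZ))), mul(add(SZ, Z), add(SZ, Z)))))
  step 9: S(S(S(add(add(SZ, mul(SZ, SSSZ)), mul(add(SZ, Z), add(SZ, Z))))))
  step 10: S(S(S(add(S(add(Z, mul(SZ, SSSZ))), mul(add(SZ, Z), add(SZ, Z))))))
  step 11: S(S(S(S(add(add(Z, mul(SZ, SSSZ)), mul(add(SZ, Z), add(SZ, Z)))))))
  step 12: S(S(S(S(add(mul(SZ, SSSZ), mul(add(SZ, Z), add(SZ, Z)))))))
  step 13: S(S(S(S(add(add(SSSZ, mul(Z, SSSZ)), mul(add(SZ, Z), add(SZ, Z)))))))
  step 14: S(S(S(S(add(S(add(SSZ, mul(Z, SSSZ))), mul(add(SZ, Z), add(SZ, Z)))))))
  step 15: S(S(S(S(S(add(add(SSZ, mul(Z, SSSZ)), mul(add(SZ, Z), add(SZ, Z))))))))
  step 16: S(S(S(S(S(add(S(add(SZ, mul(Z, SSSZ))), mul(add(SZ, Z), add(SZ, Z))))))))
  step 17: S(S(S(S(S(S(add(add(SZ, mul(Z, SSSZ)), mul(add(SZ, Z), add(SZ, Z)))))))))
  step 18: S(S(S(S(S(S(add(S(add(Z, mul(Z, SSSZ))), mul(add(SZ, Z), add(SZ, Z)))))))))
  step 19: S(S(S(S(S(S(S(add(add(Z, mul(Z, SSSZ)), mul(add(SZ, Z), add(SZ, Z))))))))))
  step 20: S(S(S(S(S(S(S(add(mul(Z, SSSZ), mul(add(SZ, Z), add(SZ, Z))))))))))
  step 21: S(S(S(S(S(S(S(add(Z, mul(add(SZ, Z), add(SZ, Z))))))))))
  step 22: S(S(S(S(S(S(S(mul(add(SZ, Z), add(SZ, Z)))))))))
  step 23: S(S(S(S(S(S(S(mul(S(add(Z, Z)), add(SZ, Z)))))))))
  step 24: S(S(S(S(S(S(S(add(add(SZ, Z), mul(add(Z, Z), add(SZ, Z))))))))))
  step 25: S(S(S(S(S(S(S(add(S(add(Z, Z)), mul(add(Z, Z), add(SZ, Z))))))))))
  step 26: S(S(S(S(S(S(S(S(add(add(Z, Z), mul(add(Z, Z), add(SZ, Z)))))))))))
  step 27: S(S(S(S(S(S(S(S(add(Z, mul(add(Z, Z), add(SZ, Z)))))))))))
  step 28: S(S(S(S(S(S(S(S(mul(add(Z, Z), add(SZ, Z))))))))))
  step 29: S(S(S(S(S(S(S(S(mul(Z, add(SZ, Z))))))))))
  step 30: S^8(Z)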